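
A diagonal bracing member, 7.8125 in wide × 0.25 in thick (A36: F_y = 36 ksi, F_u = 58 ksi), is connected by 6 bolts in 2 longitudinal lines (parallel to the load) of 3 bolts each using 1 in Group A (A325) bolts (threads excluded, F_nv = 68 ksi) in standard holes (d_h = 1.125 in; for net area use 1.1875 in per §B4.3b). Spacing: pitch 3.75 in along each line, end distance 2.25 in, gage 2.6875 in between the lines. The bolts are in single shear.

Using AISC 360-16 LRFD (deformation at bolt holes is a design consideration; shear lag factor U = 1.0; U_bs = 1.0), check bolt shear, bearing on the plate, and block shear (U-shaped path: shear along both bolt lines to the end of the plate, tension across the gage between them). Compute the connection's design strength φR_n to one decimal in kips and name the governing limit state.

95.3 kips (block shear governs)

Bolt shear: A_b = π(1)²/4 = 0.7854 in². φR_n = 0.75 × 68 × 0.7854 × 6 × 1 = 240.3 kips.
Bearing (0.25 in plate, F_u = 58 ksi): end bolts L_c = 2.25 − 1.125/2 = 1.6875, R_n = min(1.2×1.6875×0.25×58, 2.4×1×0.25×58) = 29.363 kips/bolt; interior L_c = 3.75 − 1.125 = 2.625, R_n = 34.8 kips/bolt. φR_n = 0.75 × (2×29.363 + 4×34.8) = 148.4 kips.
Block shear: shear path 2×[2.25+2×3.75] = 2×9.75 in, A_gv = 4.875, A_nv = 2×(9.75 − 2.5×1.1875)×0.25 = 3.3906 in²; tension across gage: (2.6875 − 1×1.1875)×0.25 = 0.375 in². R_n = min(0.6×58×3.3906, 0.6×36×4.875) + 1.0×58×0.375 = min(117.99, 105.3) + 21.75 = 127.05 kips. φR_n = 0.75 × 127.05 = 95.3 kips.
Governing: min(240.3, 148.4, 95.3) = 95.3 kips → block shear.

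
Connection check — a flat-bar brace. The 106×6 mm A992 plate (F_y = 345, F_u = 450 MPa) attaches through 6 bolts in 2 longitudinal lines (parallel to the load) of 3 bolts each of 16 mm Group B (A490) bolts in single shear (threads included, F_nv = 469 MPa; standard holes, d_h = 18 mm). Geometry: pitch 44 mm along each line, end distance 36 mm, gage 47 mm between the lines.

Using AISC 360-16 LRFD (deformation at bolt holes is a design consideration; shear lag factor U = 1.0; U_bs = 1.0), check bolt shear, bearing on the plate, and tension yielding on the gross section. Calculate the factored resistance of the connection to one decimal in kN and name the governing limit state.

197.5 kN (gross-section yield governs)

Bolt shear: A_b = π(16)²/4 = 201.06 mm². φR_n = 0.75 × 469 × 201.06 × 6 × 1 = 424.3 kN.
Bearing (6 mm plate, F_u = 450 MPa): end bolts L_c = 36 − 18/2 = 27, R_n = min(1.2×27×6×450, 2.4×16×6×450) = 87.48 kN/bolt; interior L_c = 44 − 18 = 26, R_n = 84.24 kN/bolt. φR_n = 0.75 × (2×87.48 + 4×84.24) = 383.9 kN.
Tension yield (gross): A_g = 106×6 = 636 mm². φR_n = 0.90 × 345 × 636 = 197.5 kN.
Governing: min(424.3, 383.9, 197.5) = 197.5 kN → gross-section yield.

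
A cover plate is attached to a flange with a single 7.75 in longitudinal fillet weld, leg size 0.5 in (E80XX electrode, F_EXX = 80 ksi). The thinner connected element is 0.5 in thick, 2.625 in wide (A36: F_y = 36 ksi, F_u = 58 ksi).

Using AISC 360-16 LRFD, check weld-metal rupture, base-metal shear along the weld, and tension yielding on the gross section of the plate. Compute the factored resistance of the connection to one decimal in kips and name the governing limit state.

42.5 kips (gross-section yield governs)

Weld metal: throat = 0.707×0.5 = 0.3535 in, L = 7.75 in. φR_n = 0.75 × 0.6 × 80 × 0.3535 × 7.75 = 98.6 kips.
Base metal shear (0.5 in plate): yield φR_n = 1.0×0.6×36×0.5×7.75 = 83.7 kips; rupture φR_n = 0.75×0.6×58×0.5×7.75 = 101.1 kips; take 83.7 kips (yield).
Tension yield (gross): A_g = 2.625×0.5 = 1.3125 in². φR_n = 0.90 × 36 × 1.3125 = 42.5 kips.
Governing: min(98.6, 83.7, 42.5) = 42.5 kips → gross-section yield.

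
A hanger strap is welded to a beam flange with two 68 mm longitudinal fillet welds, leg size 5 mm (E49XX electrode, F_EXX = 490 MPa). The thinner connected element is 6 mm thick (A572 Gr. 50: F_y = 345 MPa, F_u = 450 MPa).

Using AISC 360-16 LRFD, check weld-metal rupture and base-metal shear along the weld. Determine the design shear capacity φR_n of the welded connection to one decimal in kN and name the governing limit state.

Weld metal: throat = 0.707×5 = 3.535 mm, L = 2×68 = 136 mm. φR_n = 0.75 × 0.6 × 490 × 3.535 × 136 = 106.0 kN.
Base metal shear (6 mm plate): yield φR_n = 1.0×0.6×345×6×136 = 168.9 kN; rupture φR_n = 0.75×0.6×450×6×136 = 165.2 kN; take 165.2 kN (rupture).
Governing: min(106.0, 165.2) = 106.0 kN → weld metal.

106.0 kN (weld metal governs)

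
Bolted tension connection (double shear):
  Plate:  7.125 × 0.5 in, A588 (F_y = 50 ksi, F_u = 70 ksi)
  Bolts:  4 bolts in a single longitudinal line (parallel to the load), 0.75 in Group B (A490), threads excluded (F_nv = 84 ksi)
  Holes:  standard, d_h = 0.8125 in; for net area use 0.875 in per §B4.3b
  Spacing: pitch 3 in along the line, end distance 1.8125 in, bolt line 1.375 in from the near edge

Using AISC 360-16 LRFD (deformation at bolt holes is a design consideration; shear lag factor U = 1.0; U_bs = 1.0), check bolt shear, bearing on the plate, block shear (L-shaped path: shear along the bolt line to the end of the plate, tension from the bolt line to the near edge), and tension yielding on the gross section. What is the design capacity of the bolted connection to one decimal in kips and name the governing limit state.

146.3 kips (block shear governs)

Bolt shear: A_b = π(0.75)²/4 = 0.44179 in². φR_n = 0.75 × 84 × 0.44179 × 4 × 2 = 222.7 kips.
Bearing (0.5 in plate, F_u = 70 ksi): end bolts L_c = 1.8125 − 0.8125/2 = 1.40625, R_n = min(1.2×1.40625×0.5×70, 2.4×0.75×0.5×70) = 59.063 kips/bolt; interior L_c = 3 − 0.8125 = 2.1875, R_n = 63 kips/bolt. φR_n = 0.75 × (1×59.063 + 3×63) = 186.0 kips.
Block shear: shear path 1×[1.8125+3×3] = 1×10.8125 in, A_gv = 5.4063, A_nv = 1×(10.8125 − 3.5×0.875)×0.5 = 3.875 in²; tension to near edge: (1.375 − 0.5×0.875)×0.5 = 0.46875 in². R_n = min(0.6×70×3.875, 0.6×50×5.4063) + 1.0×70×0.46875 = min(162.75, 162.19) + 32.813 = 195 kips. φR_n = 0.75 × 195 = 146.3 kips.
Tension yield (gross): A_g = 7.125×0.5 = 3.5625 in². φR_n = 0.90 × 50 × 3.5625 = 160.3 kips.
Governing: min(222.7, 186.0, 146.3, 160.3) = 146.3 kips → block shear.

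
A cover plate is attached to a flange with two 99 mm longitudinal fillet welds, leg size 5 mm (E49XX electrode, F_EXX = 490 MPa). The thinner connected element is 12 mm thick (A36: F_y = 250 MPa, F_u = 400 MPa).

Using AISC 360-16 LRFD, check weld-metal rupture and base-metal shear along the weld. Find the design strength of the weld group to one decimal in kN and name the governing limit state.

Weld metal: throat = 0.707×5 = 3.535 mm, L = 2×99 = 198 mm. φR_n = 0.75 × 0.6 × 490 × 3.535 × 198 = 154.3 kN.
Base metal shear (12 mm plate): yield φR_n = 1.0×0.6×250×12×198 = 356.4 kN; rupture φR_n = 0.75×0.6×400×12×198 = 427.7 kN; take 356.4 kN (yield).
Governing: min(154.3, 356.4) = 154.3 kN → weld metal.

154.3 kN (weld metal governs)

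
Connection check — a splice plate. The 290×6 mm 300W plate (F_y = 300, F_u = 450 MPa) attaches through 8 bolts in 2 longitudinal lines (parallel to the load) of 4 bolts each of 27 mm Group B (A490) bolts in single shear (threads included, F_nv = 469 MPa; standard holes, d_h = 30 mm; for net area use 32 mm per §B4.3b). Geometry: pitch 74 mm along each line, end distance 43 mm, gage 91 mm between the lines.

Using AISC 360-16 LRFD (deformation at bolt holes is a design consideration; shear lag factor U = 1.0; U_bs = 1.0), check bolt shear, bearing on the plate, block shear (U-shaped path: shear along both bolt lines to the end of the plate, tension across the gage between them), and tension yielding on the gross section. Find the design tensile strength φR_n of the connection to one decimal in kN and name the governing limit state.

469.8 kN (gross-section yield governs)

Bolt shear: A_b = π(27)²/4 = 572.56 mm². φR_n = 0.75 × 469 × 572.56 × 8 × 1 = 1611.2 kN.
Bearing (6 mm plate, F_u = 450 MPa): end bolts L_c = 43 − 30/2 = 28, R_n = min(1.2×28×6×450, 2.4×27×6×450) = 90.72 kN/bolt; interior L_c = 74 − 30 = 44, R_n = 142.56 kN/bolt. φR_n = 0.75 × (2×90.72 + 6×142.56) = 777.6 kN.
Block shear: shear path 2×[43+3×74] = 2×265 mm, A_gv = 3180, A_nv = 2×(265 − 3.5×32)×6 = 1836 mm²; tension across gage: (91 − 1×32)×6 = 354 mm². R_n = min(0.6×450×1836, 0.6×300×3180) + 1.0×450×354 = min(495.72, 572.4) + 159.3 = 655.02 kN. φR_n = 0.75 × 655.02 = 491.3 kN.
Tension yield (gross): A_g = 290×6 = 1740 mm². φR_n = 0.90 × 300 × 1740 = 469.8 kN.
Governing: min(1611.2, 777.6, 491.3, 469.8) = 469.8 kN → gross-section yield.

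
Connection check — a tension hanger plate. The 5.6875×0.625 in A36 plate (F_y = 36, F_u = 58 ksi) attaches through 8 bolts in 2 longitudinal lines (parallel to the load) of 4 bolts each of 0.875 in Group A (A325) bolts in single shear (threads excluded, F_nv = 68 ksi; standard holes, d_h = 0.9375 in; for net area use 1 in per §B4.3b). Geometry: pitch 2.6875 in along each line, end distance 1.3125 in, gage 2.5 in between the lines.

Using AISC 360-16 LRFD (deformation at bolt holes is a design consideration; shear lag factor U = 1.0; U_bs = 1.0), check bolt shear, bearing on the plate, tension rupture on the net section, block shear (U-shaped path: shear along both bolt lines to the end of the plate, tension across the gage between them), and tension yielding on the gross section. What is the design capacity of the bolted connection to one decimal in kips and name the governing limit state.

Bolt shear: A_b = π(0.875)²/4 = 0.60132 in². φR_n = 0.75 × 68 × 0.60132 × 8 × 1 = 245.3 kips.
Bearing (0.625 in plate, F_u = 58 ksi): end bolts L_c = 1.3125 − 0.9375/2 = 0.84375, R_n = min(1.2×0.84375×0.625×58, 2.4×0.875×0.625×58) = 36.703 kips/bolt; interior L_c = 2.6875 − 0.9375 = 1.75, R_n = 76.125 kips/bolt. φR_n = 0.75 × (2×36.703 + 6×76.125) = 397.6 kips.
Tension rupture (net): A_n = (5.6875 − 2×1)×0.625 = 2.3047 in² (U = 1.0, A_e = A_n). φR_n = 0.75 × 58 × 2.3047 = 100.3 kips.
Block shear: shear path 2×[1.3125+3×2.6875] = 2×9.375 in, A_gv = 11.719, A_nv = 2×(9.375 − 3.5×1)×0.625 = 7.3438 in²; tension across gage: (2.5 − 1×1)×0.625 = 0.9375 in². R_n = min(0.6×58×7.3438, 0.6×36×11.719) + 1.0×58×0.9375 = min(255.56, 253.13) + 54.375 = 307.51 kips. φR_n = 0.75 × 307.51 = 230.6 kips.
Tension yield (gross): A_g = 5.6875×0.625 = 3.5547 in². φR_n = 0.90 × 36 × 3.5547 = 115.2 kips.
Governing: min(245.3, 397.6, 100.3, 230.6, 115.2) = 100.3 kips → net-section rupture.

100.3 kips (net-section rupture governs)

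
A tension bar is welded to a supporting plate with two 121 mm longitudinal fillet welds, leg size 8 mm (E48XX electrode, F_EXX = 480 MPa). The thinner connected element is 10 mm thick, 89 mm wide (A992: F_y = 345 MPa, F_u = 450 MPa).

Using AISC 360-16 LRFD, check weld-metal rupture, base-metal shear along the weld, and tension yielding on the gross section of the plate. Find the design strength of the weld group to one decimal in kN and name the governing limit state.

276.3 kN (gross-section yield governs)

Weld metal: throat = 0.707×8 = 5.656 mm, L = 2×121 = 242 mm. φR_n = 0.75 × 0.6 × 480 × 5.656 × 242 = 295.7 kN.
Base metal shear (10 mm plate): yield φR_n = 1.0×0.6×345×10×242 = 500.9 kN; rupture φR_n = 0.75×0.6×450×10×242 = 490.1 kN; take 490.1 kN (rupture).
Tension yield (gross): A_g = 89×10 = 890 mm². φR_n = 0.90 × 345 × 890 = 276.3 kN.
Governing: min(295.7, 490.1, 276.3) = 276.3 kN → gross-section yield.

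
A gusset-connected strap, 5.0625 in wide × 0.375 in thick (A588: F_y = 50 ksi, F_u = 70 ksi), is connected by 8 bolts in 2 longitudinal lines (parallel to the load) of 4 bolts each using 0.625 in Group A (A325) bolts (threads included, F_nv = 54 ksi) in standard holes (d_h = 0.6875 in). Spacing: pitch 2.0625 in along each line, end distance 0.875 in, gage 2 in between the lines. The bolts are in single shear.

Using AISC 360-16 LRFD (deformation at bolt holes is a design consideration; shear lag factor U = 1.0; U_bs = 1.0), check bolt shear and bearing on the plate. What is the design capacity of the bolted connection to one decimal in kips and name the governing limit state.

99.4 kips (bolt shear governs)

Bolt shear: A_b = π(0.625)²/4 = 0.3068 in². φR_n = 0.75 × 54 × 0.3068 × 8 × 1 = 99.4 kips.
Bearing (0.375 in plate, F_u = 70 ksi): end bolts L_c = 0.875 − 0.6875/2 = 0.53125, R_n = min(1.2×0.53125×0.375×70, 2.4×0.625×0.375×70) = 16.734 kips/bolt; interior L_c = 2.0625 − 0.6875 = 1.375, R_n = 39.375 kips/bolt. φR_n = 0.75 × (2×16.734 + 6×39.375) = 202.3 kips.
Governing: min(99.4, 202.3) = 99.4 kips → bolt shear.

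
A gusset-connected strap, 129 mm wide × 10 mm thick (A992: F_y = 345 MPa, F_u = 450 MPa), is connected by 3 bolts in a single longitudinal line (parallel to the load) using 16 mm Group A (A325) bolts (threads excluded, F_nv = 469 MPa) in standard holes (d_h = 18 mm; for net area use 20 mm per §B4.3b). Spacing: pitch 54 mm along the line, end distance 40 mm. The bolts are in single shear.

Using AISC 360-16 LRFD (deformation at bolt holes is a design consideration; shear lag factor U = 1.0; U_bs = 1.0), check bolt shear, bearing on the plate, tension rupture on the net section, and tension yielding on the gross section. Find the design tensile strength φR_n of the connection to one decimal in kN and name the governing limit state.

212.2 kN (bolt shear governs)

Bolt shear: A_b = π(16)²/4 = 201.06 mm². φR_n = 0.75 × 469 × 201.06 × 3 × 1 = 212.2 kN.
Bearing (10 mm plate, F_u = 450 MPa): end bolts L_c = 40 − 18/2 = 31, R_n = min(1.2×31×10×450, 2.4×16×10×450) = 167.4 kN/bolt; interior L_c = 54 − 18 = 36, R_n = 172.8 kN/bolt. φR_n = 0.75 × (1×167.4 + 2×172.8) = 384.8 kN.
Tension rupture (net): A_n = (129 − 1×20)×10 = 1090 mm² (U = 1.0, A_e = A_n). φR_n = 0.75 × 450 × 1090 = 367.9 kN.
Tension yield (gross): A_g = 129×10 = 1290 mm². φR_n = 0.90 × 345 × 1290 = 400.5 kN.
Governing: min(212.2, 384.8, 367.9, 400.5) = 212.2 kN → bolt shear.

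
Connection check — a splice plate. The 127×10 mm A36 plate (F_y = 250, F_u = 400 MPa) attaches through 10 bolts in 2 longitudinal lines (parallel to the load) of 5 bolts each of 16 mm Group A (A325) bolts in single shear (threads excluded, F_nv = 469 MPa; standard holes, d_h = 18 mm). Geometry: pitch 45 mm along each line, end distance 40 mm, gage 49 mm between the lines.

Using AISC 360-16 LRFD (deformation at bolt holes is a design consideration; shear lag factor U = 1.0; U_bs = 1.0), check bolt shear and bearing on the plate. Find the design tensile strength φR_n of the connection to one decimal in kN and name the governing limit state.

Bolt shear: A_b = π(16)²/4 = 201.06 mm². φR_n = 0.75 × 469 × 201.06 × 10 × 1 = 707.2 kN.
Bearing (10 mm plate, F_u = 400 MPa): end bolts L_c = 40 − 18/2 = 31, R_n = min(1.2×31×10×400, 2.4×16×10×400) = 148.8 kN/bolt; interior L_c = 45 − 18 = 27, R_n = 129.6 kN/bolt. φR_n = 0.75 × (2×148.8 + 8×129.6) = 1000.8 kN.
Governing: min(707.2, 1000.8) = 707.2 kN → bolt shear.

707.2 kN (bolt shear governs)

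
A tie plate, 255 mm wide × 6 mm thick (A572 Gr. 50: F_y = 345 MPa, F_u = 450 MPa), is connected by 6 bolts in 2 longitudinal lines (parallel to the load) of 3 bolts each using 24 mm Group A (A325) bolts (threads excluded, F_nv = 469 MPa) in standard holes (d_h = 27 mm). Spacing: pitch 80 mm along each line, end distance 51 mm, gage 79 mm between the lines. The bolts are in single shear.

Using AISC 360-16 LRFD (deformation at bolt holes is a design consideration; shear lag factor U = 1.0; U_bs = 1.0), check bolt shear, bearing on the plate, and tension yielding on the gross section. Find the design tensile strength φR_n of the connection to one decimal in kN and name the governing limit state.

Bolt shear: A_b = π(24)²/4 = 452.39 mm². φR_n = 0.75 × 469 × 452.39 × 6 × 1 = 954.8 kN.
Bearing (6 mm plate, F_u = 450 MPa): end bolts L_c = 51 − 27/2 = 37.5, R_n = min(1.2×37.5×6×450, 2.4×24×6×450) = 121.5 kN/bolt; interior L_c = 80 − 27 = 53, R_n = 155.52 kN/bolt. φR_n = 0.75 × (2×121.5 + 4×155.52) = 648.8 kN.
Tension yield (gross): A_g = 255×6 = 1530 mm². φR_n = 0.90 × 345 × 1530 = 475.1 kN.
Governing: min(954.8, 648.8, 475.1) = 475.1 kN → gross-section yield.

475.1 kN (gross-section yield governs)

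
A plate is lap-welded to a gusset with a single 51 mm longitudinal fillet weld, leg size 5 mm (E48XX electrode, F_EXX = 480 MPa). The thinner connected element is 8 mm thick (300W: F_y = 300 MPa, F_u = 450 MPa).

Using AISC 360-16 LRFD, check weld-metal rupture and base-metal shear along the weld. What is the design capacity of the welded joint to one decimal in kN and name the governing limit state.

Weld metal: throat = 0.707×5 = 3.535 mm, L = 51 mm. φR_n = 0.75 × 0.6 × 480 × 3.535 × 51 = 38.9 kN.
Base metal shear (8 mm plate): yield φR_n = 1.0×0.6×300×8×51 = 73.4 kN; rupture φR_n = 0.75×0.6×450×8×51 = 82.6 kN; take 73.4 kN (yield).
Governing: min(38.9, 73.4) = 38.9 kN → weld metal.

38.9 kN (weld metal governs)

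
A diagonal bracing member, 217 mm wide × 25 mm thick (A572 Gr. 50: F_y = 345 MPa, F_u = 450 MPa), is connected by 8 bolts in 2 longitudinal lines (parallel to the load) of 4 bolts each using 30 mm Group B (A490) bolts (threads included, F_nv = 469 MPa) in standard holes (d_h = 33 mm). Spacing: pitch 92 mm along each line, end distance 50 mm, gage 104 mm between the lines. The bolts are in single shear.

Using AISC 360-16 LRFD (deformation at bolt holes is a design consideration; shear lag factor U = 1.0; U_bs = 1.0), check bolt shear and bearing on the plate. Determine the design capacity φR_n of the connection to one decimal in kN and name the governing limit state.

Bolt shear: A_b = π(30)²/4 = 706.86 mm². φR_n = 0.75 × 469 × 706.86 × 8 × 1 = 1989.1 kN.
Bearing (25 mm plate, F_u = 450 MPa): end bolts L_c = 50 − 33/2 = 33.5, R_n = min(1.2×33.5×25×450, 2.4×30×25×450) = 452.25 kN/bolt; interior L_c = 92 − 33 = 59, R_n = 796.5 kN/bolt. φR_n = 0.75 × (2×452.25 + 6×796.5) = 4262.6 kN.
Governing: min(1989.1, 4262.6) = 1989.1 kN → bolt shear.

1989.1 kN (bolt shear governs)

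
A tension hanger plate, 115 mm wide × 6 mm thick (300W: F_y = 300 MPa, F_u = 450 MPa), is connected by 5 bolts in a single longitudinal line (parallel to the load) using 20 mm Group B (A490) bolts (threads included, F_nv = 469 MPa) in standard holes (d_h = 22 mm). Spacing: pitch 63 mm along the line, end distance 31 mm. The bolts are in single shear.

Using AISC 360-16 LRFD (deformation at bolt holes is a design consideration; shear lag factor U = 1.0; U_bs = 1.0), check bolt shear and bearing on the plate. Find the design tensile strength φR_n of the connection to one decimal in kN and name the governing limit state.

Bolt shear: A_b = π(20)²/4 = 314.16 mm². φR_n = 0.75 × 469 × 314.16 × 5 × 1 = 552.5 kN.
Bearing (6 mm plate, F_u = 450 MPa): end bolts L_c = 31 − 22/2 = 20, R_n = min(1.2×20×6×450, 2.4×20×6×450) = 64.8 kN/bolt; interior L_c = 63 − 22 = 41, R_n = 129.6 kN/bolt. φR_n = 0.75 × (1×64.8 + 4×129.6) = 437.4 kN.
Governing: min(552.5, 437.4) = 437.4 kN → bearing.

437.4 kN (bearing governs)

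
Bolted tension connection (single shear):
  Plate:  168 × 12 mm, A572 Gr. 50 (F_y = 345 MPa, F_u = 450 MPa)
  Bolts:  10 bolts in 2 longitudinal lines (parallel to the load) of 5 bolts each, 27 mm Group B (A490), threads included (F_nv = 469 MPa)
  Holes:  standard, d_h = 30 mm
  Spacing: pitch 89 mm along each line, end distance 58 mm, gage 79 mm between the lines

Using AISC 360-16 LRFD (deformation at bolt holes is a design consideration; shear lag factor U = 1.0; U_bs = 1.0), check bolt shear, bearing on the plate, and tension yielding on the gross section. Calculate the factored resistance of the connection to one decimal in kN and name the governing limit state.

Bolt shear: A_b = π(27)²/4 = 572.56 mm². φR_n = 0.75 × 469 × 572.56 × 10 × 1 = 2014.0 kN.
Bearing (12 mm plate, F_u = 450 MPa): end bolts L_c = 58 − 30/2 = 43, R_n = min(1.2×43×12×450, 2.4×27×12×450) = 278.64 kN/bolt; interior L_c = 89 − 30 = 59, R_n = 349.92 kN/bolt. φR_n = 0.75 × (2×278.64 + 8×349.92) = 2517.5 kN.
Tension yield (gross): A_g = 168×12 = 2016 mm². φR_n = 0.90 × 345 × 2016 = 626.0 kN.
Governing: min(2014.0, 2517.5, 626.0) = 626.0 kN → gross-section yield.

626.0 kN (gross-section yield governs)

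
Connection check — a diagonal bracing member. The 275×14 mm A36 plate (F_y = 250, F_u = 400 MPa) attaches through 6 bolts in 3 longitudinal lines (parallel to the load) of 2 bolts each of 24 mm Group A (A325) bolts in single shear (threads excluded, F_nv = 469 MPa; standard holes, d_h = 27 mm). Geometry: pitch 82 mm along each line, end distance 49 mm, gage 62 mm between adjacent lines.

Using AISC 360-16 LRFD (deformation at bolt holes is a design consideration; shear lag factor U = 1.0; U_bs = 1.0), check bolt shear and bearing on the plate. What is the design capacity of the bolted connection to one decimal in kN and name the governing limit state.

954.8 kN (bolt shear governs)

Bolt shear: A_b = π(24)²/4 = 452.39 mm². φR_n = 0.75 × 469 × 452.39 × 6 × 1 = 954.8 kN.
Bearing (14 mm plate, F_u = 400 MPa): end bolts L_c = 49 − 27/2 = 35.5, R_n = min(1.2×35.5×14×400, 2.4×24×14×400) = 238.56 kN/bolt; interior L_c = 82 − 27 = 55, R_n = 322.56 kN/bolt. φR_n = 0.75 × (3×238.56 + 3×322.56) = 1262.5 kN.
Governing: min(954.8, 1262.5) = 954.8 kN → bolt shear.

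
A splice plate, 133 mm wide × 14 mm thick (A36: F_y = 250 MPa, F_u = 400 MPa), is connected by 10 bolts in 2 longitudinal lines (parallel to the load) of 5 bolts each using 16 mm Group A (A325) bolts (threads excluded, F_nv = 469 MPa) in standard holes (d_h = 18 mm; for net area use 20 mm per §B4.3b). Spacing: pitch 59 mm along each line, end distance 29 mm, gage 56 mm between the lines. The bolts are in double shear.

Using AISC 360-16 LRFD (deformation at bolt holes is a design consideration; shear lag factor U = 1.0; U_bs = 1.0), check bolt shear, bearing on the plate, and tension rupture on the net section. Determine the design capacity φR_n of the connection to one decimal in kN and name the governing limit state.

390.6 kN (net-section rupture governs)

Bolt shear: A_b = π(16)²/4 = 201.06 mm². φR_n = 0.75 × 469 × 201.06 × 10 × 2 = 1414.5 kN.
Bearing (14 mm plate, F_u = 400 MPa): end bolts L_c = 29 − 18/2 = 20, R_n = min(1.2×20×14×400, 2.4×16×14×400) = 134.4 kN/bolt; interior L_c = 59 − 18 = 41, R_n = 215.04 kN/bolt. φR_n = 0.75 × (2×134.4 + 8×215.04) = 1491.8 kN.
Tension rupture (net): A_n = (133 − 2×20)×14 = 1302 mm² (U = 1.0, A_e = A_n). φR_n = 0.75 × 400 × 1302 = 390.6 kN.
Governing: min(1414.5, 1491.8, 390.6) = 390.6 kN → net-section rupture.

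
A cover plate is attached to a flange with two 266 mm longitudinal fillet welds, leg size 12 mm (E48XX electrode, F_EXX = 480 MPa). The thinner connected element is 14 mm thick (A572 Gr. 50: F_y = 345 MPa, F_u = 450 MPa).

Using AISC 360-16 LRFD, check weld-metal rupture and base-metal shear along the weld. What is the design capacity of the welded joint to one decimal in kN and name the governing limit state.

Weld metal: throat = 0.707×12 = 8.484 mm, L = 2×266 = 532 mm. φR_n = 0.75 × 0.6 × 480 × 8.484 × 532 = 974.9 kN.
Base metal shear (14 mm plate): yield φR_n = 1.0×0.6×345×14×532 = 1541.7 kN; rupture φR_n = 0.75×0.6×450×14×532 = 1508.2 kN; take 1508.2 kN (rupture).
Governing: min(974.9, 1508.2) = 974.9 kN → weld metal.

974.9 kN (weld metal governs)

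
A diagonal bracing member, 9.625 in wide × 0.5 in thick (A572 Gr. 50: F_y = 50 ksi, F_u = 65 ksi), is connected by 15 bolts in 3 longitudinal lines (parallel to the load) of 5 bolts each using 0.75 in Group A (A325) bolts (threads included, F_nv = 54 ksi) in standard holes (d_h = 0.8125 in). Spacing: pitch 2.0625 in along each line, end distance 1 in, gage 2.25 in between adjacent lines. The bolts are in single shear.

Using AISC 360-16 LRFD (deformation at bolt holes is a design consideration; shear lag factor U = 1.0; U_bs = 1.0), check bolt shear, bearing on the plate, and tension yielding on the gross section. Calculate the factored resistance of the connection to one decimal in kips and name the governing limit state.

Bolt shear: A_b = π(0.75)²/4 = 0.44179 in². φR_n = 0.75 × 54 × 0.44179 × 15 × 1 = 268.4 kips.
Bearing (0.5 in plate, F_u = 65 ksi): end bolts L_c = 1 − 0.8125/2 = 0.59375, R_n = min(1.2×0.59375×0.5×65, 2.4×0.75×0.5×65) = 23.156 kips/bolt; interior L_c = 2.0625 − 0.8125 = 1.25, R_n = 48.75 kips/bolt. φR_n = 0.75 × (3×23.156 + 12×48.75) = 490.9 kips.
Tension yield (gross): A_g = 9.625×0.5 = 4.8125 in². φR_n = 0.90 × 50 × 4.8125 = 216.6 kips.
Governing: min(268.4, 490.9, 216.6) = 216.6 kips → gross-section yield.

216.6 kips (gross-section yield governs)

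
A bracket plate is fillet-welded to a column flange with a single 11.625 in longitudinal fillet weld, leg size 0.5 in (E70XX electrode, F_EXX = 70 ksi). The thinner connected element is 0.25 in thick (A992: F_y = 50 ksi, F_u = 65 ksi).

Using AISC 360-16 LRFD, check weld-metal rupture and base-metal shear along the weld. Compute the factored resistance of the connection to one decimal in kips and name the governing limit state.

Weld metal: throat = 0.707×0.5 = 0.3535 in, L = 11.625 in. φR_n = 0.75 × 0.6 × 70 × 0.3535 × 11.625 = 129.4 kips.
Base metal shear (0.25 in plate): yield φR_n = 1.0×0.6×50×0.25×11.625 = 87.2 kips; rupture φR_n = 0.75×0.6×65×0.25×11.625 = 85.0 kips; take 85.0 kips (rupture).
Governing: min(129.4, 85.0) = 85.0 kips → base-metal shear.

85.0 kips (base-metal shear governs)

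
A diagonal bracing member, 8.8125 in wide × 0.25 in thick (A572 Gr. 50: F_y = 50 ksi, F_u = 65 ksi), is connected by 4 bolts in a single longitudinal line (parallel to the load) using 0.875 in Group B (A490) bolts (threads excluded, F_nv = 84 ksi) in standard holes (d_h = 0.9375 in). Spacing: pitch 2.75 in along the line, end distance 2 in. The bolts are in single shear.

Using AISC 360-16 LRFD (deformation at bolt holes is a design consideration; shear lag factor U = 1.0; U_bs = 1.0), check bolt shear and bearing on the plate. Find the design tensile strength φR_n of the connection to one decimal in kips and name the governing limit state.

99.2 kips (bearing governs)

Bolt shear: A_b = π(0.875)²/4 = 0.60132 in². φR_n = 0.75 × 84 × 0.60132 × 4 × 1 = 151.5 kips.
Bearing (0.25 in plate, F_u = 65 ksi): end bolts L_c = 2 − 0.9375/2 = 1.53125, R_n = min(1.2×1.53125×0.25×65, 2.4×0.875×0.25×65) = 29.859 kips/bolt; interior L_c = 2.75 − 0.9375 = 1.8125, R_n = 34.125 kips/bolt. φR_n = 0.75 × (1×29.859 + 3×34.125) = 99.2 kips.
Governing: min(151.5, 99.2) = 99.2 kips → bearing.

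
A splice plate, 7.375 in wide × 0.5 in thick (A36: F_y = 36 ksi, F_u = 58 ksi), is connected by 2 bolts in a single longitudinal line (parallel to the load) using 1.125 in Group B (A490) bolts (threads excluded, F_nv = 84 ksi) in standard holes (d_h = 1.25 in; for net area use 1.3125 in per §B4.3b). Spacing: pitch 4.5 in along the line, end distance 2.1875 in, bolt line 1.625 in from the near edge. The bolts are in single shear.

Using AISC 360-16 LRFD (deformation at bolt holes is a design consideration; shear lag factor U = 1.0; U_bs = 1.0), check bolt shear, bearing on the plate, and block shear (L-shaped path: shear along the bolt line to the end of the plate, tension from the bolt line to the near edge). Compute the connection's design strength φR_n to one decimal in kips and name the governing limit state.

75.2 kips (block shear governs)

Bolt shear: A_b = π(1.125)²/4 = 0.99402 in². φR_n = 0.75 × 84 × 0.99402 × 2 × 1 = 125.2 kips.
Bearing (0.5 in plate, F_u = 58 ksi): end bolts L_c = 2.1875 − 1.25/2 = 1.5625, R_n = min(1.2×1.5625×0.5×58, 2.4×1.125×0.5×58) = 54.375 kips/bolt; interior L_c = 4.5 − 1.25 = 3.25, R_n = 78.3 kips/bolt. φR_n = 0.75 × (1×54.375 + 1×78.3) = 99.5 kips.
Block shear: shear path 1×[2.1875+1×4.5] = 1×6.6875 in, A_gv = 3.3438, A_nv = 1×(6.6875 − 1.5×1.3125)×0.5 = 2.3594 in²; tension to near edge: (1.625 − 0.5×1.3125)×0.5 = 0.48438 in². R_n = min(0.6×58×2.3594, 0.6×36×3.3438) + 1.0×58×0.48438 = min(82.107, 72.226) + 28.094 = 100.32 kips. φR_n = 0.75 × 100.32 = 75.2 kips.
Governing: min(125.2, 99.5, 75.2) = 75.2 kips → block shear.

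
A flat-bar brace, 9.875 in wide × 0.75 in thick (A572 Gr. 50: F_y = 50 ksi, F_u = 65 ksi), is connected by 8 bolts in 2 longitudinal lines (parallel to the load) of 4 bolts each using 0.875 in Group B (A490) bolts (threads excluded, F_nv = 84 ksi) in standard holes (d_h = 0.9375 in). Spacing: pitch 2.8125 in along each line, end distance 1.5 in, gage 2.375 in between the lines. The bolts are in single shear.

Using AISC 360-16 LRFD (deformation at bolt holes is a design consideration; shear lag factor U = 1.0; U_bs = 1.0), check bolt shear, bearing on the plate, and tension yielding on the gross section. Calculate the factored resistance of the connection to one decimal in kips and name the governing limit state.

303.1 kips (bolt shear governs)

Bolt shear: A_b = π(0.875)²/4 = 0.60132 in². φR_n = 0.75 × 84 × 0.60132 × 8 × 1 = 303.1 kips.
Bearing (0.75 in plate, F_u = 65 ksi): end bolts L_c = 1.5 − 0.9375/2 = 1.03125, R_n = min(1.2×1.03125×0.75×65, 2.4×0.875×0.75×65) = 60.328 kips/bolt; interior L_c = 2.8125 − 0.9375 = 1.875, R_n = 102.38 kips/bolt. φR_n = 0.75 × (2×60.328 + 6×102.38) = 551.2 kips.
Tension yield (gross): A_g = 9.875×0.75 = 7.4063 in². φR_n = 0.90 × 50 × 7.4063 = 333.3 kips.
Governing: min(303.1, 551.2, 333.3) = 303.1 kips → bolt shear.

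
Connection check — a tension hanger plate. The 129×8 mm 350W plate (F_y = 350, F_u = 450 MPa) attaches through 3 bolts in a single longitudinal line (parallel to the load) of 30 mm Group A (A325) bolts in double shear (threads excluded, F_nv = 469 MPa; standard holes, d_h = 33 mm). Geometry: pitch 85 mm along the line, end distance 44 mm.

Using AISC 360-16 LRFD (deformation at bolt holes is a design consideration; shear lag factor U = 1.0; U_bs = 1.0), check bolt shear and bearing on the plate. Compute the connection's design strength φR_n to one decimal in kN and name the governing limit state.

Bolt shear: A_b = π(30)²/4 = 706.86 mm². φR_n = 0.75 × 469 × 706.86 × 3 × 2 = 1491.8 kN.
Bearing (8 mm plate, F_u = 450 MPa): end bolts L_c = 44 − 33/2 = 27.5, R_n = min(1.2×27.5×8×450, 2.4×30×8×450) = 118.8 kN/bolt; interior L_c = 85 − 33 = 52, R_n = 224.64 kN/bolt. φR_n = 0.75 × (1×118.8 + 2×224.64) = 426.1 kN.
Governing: min(1491.8, 426.1) = 426.1 kN → bearing.

426.1 kN (bearing governs)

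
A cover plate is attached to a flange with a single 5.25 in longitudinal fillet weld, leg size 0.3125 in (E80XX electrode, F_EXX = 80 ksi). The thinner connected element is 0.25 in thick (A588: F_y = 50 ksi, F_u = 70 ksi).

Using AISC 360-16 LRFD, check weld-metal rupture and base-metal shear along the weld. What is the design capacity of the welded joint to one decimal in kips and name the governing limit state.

Weld metal: throat = 0.707×0.3125 = 0.22094 in, L = 5.25 in. φR_n = 0.75 × 0.6 × 80 × 0.22094 × 5.25 = 41.8 kips.
Base metal shear (0.25 in plate): yield φR_n = 1.0×0.6×50×0.25×5.25 = 39.4 kips; rupture φR_n = 0.75×0.6×70×0.25×5.25 = 41.3 kips; take 39.4 kips (yield).
Governing: min(41.8, 39.4) = 39.4 kips → base-metal shear.

39.4 kips (base-metal shear governs)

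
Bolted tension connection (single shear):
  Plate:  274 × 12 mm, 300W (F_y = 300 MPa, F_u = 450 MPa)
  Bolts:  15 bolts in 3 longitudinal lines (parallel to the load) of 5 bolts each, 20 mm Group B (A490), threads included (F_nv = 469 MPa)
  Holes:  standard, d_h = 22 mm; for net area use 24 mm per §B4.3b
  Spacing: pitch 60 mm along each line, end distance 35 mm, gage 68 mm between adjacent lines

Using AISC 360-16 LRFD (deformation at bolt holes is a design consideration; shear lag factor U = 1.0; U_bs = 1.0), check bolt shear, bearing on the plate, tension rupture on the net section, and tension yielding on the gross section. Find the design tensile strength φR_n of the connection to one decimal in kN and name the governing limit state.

Bolt shear: A_b = π(20)²/4 = 314.16 mm². φR_n = 0.75 × 469 × 314.16 × 15 × 1 = 1657.6 kN.
Bearing (12 mm plate, F_u = 450 MPa): end bolts L_c = 35 − 22/2 = 24, R_n = min(1.2×24×12×450, 2.4×20×12×450) = 155.52 kN/bolt; interior L_c = 60 − 22 = 38, R_n = 246.24 kN/bolt. φR_n = 0.75 × (3×155.52 + 12×246.24) = 2566.1 kN.
Tension rupture (net): A_n = (274 − 3×24)×12 = 2424 mm² (U = 1.0, A_e = A_n). φR_n = 0.75 × 450 × 2424 = 818.1 kN.
Tension yield (gross): A_g = 274×12 = 3288 mm². φR_n = 0.90 × 300 × 3288 = 887.8 kN.
Governing: min(1657.6, 2566.1, 818.1, 887.8) = 818.1 kN → net-section rupture.

818.1 kN (net-section rupture governs)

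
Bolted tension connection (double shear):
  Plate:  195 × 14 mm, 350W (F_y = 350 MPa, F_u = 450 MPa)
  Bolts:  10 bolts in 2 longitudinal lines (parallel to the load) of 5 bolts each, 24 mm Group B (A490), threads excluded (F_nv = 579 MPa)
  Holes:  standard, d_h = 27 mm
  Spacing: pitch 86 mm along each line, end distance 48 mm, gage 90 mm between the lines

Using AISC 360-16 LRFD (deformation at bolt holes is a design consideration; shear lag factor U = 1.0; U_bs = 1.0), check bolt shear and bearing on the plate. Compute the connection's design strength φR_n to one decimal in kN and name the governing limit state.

2568.5 kN (bearing governs)

Bolt shear: A_b = π(24)²/4 = 452.39 mm². φR_n = 0.75 × 579 × 452.39 × 10 × 2 = 3929.0 kN.
Bearing (14 mm plate, F_u = 450 MPa): end bolts L_c = 48 − 27/2 = 34.5, R_n = min(1.2×34.5×14×450, 2.4×24×14×450) = 260.82 kN/bolt; interior L_c = 86 − 27 = 59, R_n = 362.88 kN/bolt. φR_n = 0.75 × (2×260.82 + 8×362.88) = 2568.5 kN.
Governing: min(3929.0, 2568.5) = 2568.5 kN → bearing.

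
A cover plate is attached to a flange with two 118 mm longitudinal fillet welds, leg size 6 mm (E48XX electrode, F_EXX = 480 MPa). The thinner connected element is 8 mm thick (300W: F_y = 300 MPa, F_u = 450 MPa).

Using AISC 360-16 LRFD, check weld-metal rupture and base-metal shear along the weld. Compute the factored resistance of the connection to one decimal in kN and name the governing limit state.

Weld metal: throat = 0.707×6 = 4.242 mm, L = 2×118 = 236 mm. φR_n = 0.75 × 0.6 × 480 × 4.242 × 236 = 216.2 kN.
Base metal shear (8 mm plate): yield φR_n = 1.0×0.6×300×8×236 = 339.8 kN; rupture φR_n = 0.75×0.6×450×8×236 = 382.3 kN; take 339.8 kN (yield).
Governing: min(216.2, 339.8) = 216.2 kN → weld metal.

216.2 kN (weld metal governs)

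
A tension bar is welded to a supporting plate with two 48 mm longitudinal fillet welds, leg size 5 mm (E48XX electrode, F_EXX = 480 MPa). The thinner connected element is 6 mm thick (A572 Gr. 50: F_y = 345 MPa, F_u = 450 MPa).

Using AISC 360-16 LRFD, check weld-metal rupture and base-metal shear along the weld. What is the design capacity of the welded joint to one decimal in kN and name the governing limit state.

Weld metal: throat = 0.707×5 = 3.535 mm, L = 2×48 = 96 mm. φR_n = 0.75 × 0.6 × 480 × 3.535 × 96 = 73.3 kN.
Base metal shear (6 mm plate): yield φR_n = 1.0×0.6×345×6×96 = 119.2 kN; rupture φR_n = 0.75×0.6×450×6×96 = 116.6 kN; take 116.6 kN (rupture).
Governing: min(73.3, 116.6) = 73.3 kN → weld metal.

73.3 kN (weld metal governs)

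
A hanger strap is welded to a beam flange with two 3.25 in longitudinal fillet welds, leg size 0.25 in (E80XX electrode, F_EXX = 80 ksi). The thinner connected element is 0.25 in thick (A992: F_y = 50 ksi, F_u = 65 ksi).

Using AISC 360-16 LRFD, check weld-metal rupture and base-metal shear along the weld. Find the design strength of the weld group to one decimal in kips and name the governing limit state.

41.4 kips (weld metal governs)

Weld metal: throat = 0.707×0.25 = 0.17675 in, L = 2×3.25 = 6.5 in. φR_n = 0.75 × 0.6 × 80 × 0.17675 × 6.5 = 41.4 kips.
Base metal shear (0.25 in plate): yield φR_n = 1.0×0.6×50×0.25×6.5 = 48.8 kips; rupture φR_n = 0.75×0.6×65×0.25×6.5 = 47.5 kips; take 47.5 kips (rupture).
Governing: min(41.4, 47.5) = 41.4 kips → weld metal.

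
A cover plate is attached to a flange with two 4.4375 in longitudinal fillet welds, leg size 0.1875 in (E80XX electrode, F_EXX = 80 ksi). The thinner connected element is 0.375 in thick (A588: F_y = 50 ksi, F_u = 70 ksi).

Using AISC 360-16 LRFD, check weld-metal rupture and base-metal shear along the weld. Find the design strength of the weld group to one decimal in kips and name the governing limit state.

42.4 kips (weld metal governs)

Weld metal: throat = 0.707×0.1875 = 0.13256 in, L = 2×4.4375 = 8.875 in. φR_n = 0.75 × 0.6 × 80 × 0.13256 × 8.875 = 42.4 kips.
Base metal shear (0.375 in plate): yield φR_n = 1.0×0.6×50×0.375×8.875 = 99.8 kips; rupture φR_n = 0.75×0.6×70×0.375×8.875 = 104.8 kips; take 99.8 kips (yield).
Governing: min(42.4, 99.8) = 42.4 kips → weld metal.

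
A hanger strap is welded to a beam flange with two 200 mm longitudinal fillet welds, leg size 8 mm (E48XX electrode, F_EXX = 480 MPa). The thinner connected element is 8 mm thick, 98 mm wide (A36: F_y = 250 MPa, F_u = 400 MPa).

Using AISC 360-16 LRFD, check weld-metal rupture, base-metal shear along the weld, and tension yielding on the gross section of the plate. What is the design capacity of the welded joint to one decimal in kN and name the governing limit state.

Weld metal: throat = 0.707×8 = 5.656 mm, L = 2×200 = 400 mm. φR_n = 0.75 × 0.6 × 480 × 5.656 × 400 = 488.7 kN.
Base metal shear (8 mm plate): yield φR_n = 1.0×0.6×250×8×400 = 480.0 kN; rupture φR_n = 0.75×0.6×400×8×400 = 576.0 kN; take 480.0 kN (yield).
Tension yield (gross): A_g = 98×8 = 784 mm². φR_n = 0.90 × 250 × 784 = 176.4 kN.
Governing: min(488.7, 480.0, 176.4) = 176.4 kN → gross-section yield.

176.4 kN (gross-section yield governs)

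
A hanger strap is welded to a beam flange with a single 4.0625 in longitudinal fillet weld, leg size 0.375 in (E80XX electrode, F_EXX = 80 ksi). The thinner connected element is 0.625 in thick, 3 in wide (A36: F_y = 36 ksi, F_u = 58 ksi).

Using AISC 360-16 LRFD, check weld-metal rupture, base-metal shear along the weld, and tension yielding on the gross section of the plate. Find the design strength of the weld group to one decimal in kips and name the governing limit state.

Weld metal: throat = 0.707×0.375 = 0.26513 in, L = 4.0625 in. φR_n = 0.75 × 0.6 × 80 × 0.26513 × 4.0625 = 38.8 kips.
Base metal shear (0.625 in plate): yield φR_n = 1.0×0.6×36×0.625×4.0625 = 54.8 kips; rupture φR_n = 0.75×0.6×58×0.625×4.0625 = 66.3 kips; take 54.8 kips (yield).
Tension yield (gross): A_g = 3×0.625 = 1.875 in². φR_n = 0.90 × 36 × 1.875 = 60.8 kips.
Governing: min(38.8, 54.8, 60.8) = 38.8 kips → weld metal.

38.8 kips (weld metal governs)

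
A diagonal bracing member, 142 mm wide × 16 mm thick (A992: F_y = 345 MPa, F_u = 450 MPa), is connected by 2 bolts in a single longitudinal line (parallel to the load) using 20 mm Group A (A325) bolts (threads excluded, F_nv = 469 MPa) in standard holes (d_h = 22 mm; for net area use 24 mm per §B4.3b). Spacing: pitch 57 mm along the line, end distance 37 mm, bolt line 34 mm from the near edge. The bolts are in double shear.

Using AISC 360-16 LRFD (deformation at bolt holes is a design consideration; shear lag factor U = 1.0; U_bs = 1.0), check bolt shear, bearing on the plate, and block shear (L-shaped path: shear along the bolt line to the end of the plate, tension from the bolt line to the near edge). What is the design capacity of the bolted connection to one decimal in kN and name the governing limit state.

Bolt shear: A_b = π(20)²/4 = 314.16 mm². φR_n = 0.75 × 469 × 314.16 × 2 × 2 = 442.0 kN.
Bearing (16 mm plate, F_u = 450 MPa): end bolts L_c = 37 − 22/2 = 26, R_n = min(1.2×26×16×450, 2.4×20×16×450) = 224.64 kN/bolt; interior L_c = 57 − 22 = 35, R_n = 302.4 kN/bolt. φR_n = 0.75 × (1×224.64 + 1×302.4) = 395.3 kN.
Block shear: shear path 1×[37+1×57] = 1×94 mm, A_gv = 1504, A_nv = 1×(94 − 1.5×24)×16 = 928 mm²; tension to near edge: (34 − 0.5×24)×16 = 352 mm². R_n = min(0.6×450×928, 0.6×345×1504) + 1.0×450×352 = min(250.56, 311.33) + 158.4 = 408.96 kN. φR_n = 0.75 × 408.96 = 306.7 kN.
Governing: min(442.0, 395.3, 306.7) = 306.7 kN → block shear.

306.7 kN (block shear governs)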